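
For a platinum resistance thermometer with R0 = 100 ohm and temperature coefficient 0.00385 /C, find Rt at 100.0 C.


The RTD equation: Rt = R0 * (1 + alpha * T).
Rt = 100 * (1 + 0.00385 * 100.0)
Rt = 100 * (1 + 0.385)
Rt = 100 * 1.385
Rt = 138.5 ohm

138.5 ohm


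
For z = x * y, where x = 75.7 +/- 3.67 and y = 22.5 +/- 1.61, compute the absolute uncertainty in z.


For a product z = x*y, the relative uncertainty is:
uz/z = sqrt((ux/x)^2 + (uy/y)^2)
Relative uncertainties: ux/x = 3.67/75.7 = 0.048481
uy/y = 1.61/22.5 = 0.071556
z = 75.7 * 22.5 = 1703.2
uz = 1703.2 * sqrt(0.048481^2 + 0.071556^2) = 147.216

147.216


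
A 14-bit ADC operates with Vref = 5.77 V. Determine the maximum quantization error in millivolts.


The maximum quantization error is +/- LSB/2.
LSB = Vref / 2^n = 5.77 / 16384 = 0.00035217 V
Max error = LSB / 2 = 0.00035217 / 2 = 0.00017609 V
Max error = 0.1761 mV

0.1761 mV


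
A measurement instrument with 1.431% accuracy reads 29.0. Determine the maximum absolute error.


Absolute error = (accuracy% / 100) * reading.
Error = (1.431 / 100) * 29.0
Error = 0.01431 * 29.0
Error = 0.415

0.415


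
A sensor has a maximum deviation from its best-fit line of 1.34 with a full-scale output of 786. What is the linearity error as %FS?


Linearity error = (max deviation / full scale) * 100%.
Linearity = (1.34 / 786) * 100
Linearity = 0.17 %FS

0.17 %FS


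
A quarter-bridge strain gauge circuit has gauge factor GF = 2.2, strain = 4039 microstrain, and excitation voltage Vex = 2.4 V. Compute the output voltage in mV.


Quarter bridge output: Vout = (GF * epsilon * Vex) / 4.
Vout = (2.2 * 4039e-6 * 2.4) / 4
Vout = 0.02132592 / 4 V
Vout = 0.00533148 V = 5.3315 mV

5.3315 mV


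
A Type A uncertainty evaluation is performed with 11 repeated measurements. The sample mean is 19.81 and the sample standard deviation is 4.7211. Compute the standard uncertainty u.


The standard uncertainty for Type A evaluation is u = s / sqrt(n).
u = 4.7211 / sqrt(11)
u = 4.7211 / 3.3166
u = 1.4235

1.4235


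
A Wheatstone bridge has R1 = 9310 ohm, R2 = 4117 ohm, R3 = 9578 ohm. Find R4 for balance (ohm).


At balance: R1*R4 = R2*R3, so R4 = R2*R3/R1.
R4 = 4117 * 9578 / 9310
R4 = 39432626 / 9310
R4 = 4235.51 ohm

4235.51 ohm


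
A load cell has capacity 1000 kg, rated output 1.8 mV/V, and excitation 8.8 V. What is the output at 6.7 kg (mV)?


Vout = rated_output * Vex * (load / capacity).
Vout = 1.8 * 8.8 * (6.7 / 1000)
Vout = 1.8 * 8.8 * 0.0067
Vout = 0.106 mV

0.106 mV


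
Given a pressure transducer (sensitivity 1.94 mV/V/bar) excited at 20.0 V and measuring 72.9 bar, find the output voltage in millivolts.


Output = sensitivity * Vex * P.
Vout = 1.94 * 20.0 * 72.9
Vout = 38.8 * 72.9
Vout = 2828.52 mV

2828.52 mV


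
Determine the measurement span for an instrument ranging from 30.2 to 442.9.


Span = upper range - lower range.
Span = 442.9 - (30.2)
Span = 412.7

412.7


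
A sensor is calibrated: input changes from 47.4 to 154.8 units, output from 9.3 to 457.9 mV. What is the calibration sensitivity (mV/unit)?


Sensitivity = (y2 - y1) / (x2 - x1).
S = (457.9 - 9.3) / (154.8 - 47.4)
S = 448.6 / 107.4
S = 4.1769 mV/unit

4.1769 mV/unit


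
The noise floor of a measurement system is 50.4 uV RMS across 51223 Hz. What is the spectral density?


Noise spectral density = Vrms / sqrt(BW).
NSD = 50.4 / sqrt(51223)
NSD = 50.4 / 226.325
NSD = 0.2227 uV/sqrt(Hz)

0.2227 uV/sqrt(Hz)


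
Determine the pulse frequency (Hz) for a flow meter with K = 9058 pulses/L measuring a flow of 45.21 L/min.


Frequency = K * Q / 60 (converting L/min to L/s).
f = 9058 * 45.21 / 60
f = 409512.18 / 60
f = 6825.2 Hz

6825.2 Hz


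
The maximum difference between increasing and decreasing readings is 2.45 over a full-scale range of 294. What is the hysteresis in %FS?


Hysteresis = (max difference / full scale) * 100%.
H = (2.45 / 294) * 100
H = 0.833 %FS

0.833 %FS


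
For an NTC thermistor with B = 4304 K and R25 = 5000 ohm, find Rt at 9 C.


NTC thermistor equation: Rt = R25 * exp(B * (1/T - 1/T25)).
T in Kelvin: 282.15 K, T25 = 298.15 K
1/T - 1/T25 = 1/282.15 - 1/298.15 = 0.0001902
B * (1/T - 1/T25) = 4304 * 0.0001902 = 0.8186
Rt = 5000 * exp(0.8186) = 11336.7 ohm

11336.7 ohm


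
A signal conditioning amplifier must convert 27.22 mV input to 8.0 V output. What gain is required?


Gain = Vout / Vin (converting to same units).
G = 8.0 V / 27.22 mV
G = 8000.0 mV / 27.22 mV
G = 293.9

293.9


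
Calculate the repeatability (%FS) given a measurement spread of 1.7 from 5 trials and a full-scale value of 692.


Repeatability = (spread / full scale) * 100%.
R = (1.7 / 692) * 100
R = 0.246 %FS

0.246 %FS


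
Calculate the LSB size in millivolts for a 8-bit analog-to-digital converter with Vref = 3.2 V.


The resolution (LSB) of an ADC is Vref / 2^n.
LSB = 3.2 / 2^8
LSB = 3.2 / 256
LSB = 0.0125 V = 12.5 mV

12.5 mV


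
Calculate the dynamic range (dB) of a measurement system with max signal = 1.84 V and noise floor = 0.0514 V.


Dynamic range = 20 * log10(Vmax / Vnoise).
DR = 20 * log10(1.84 / 0.0514)
DR = 20 * log10(35.8)
DR = 31.08 dB

31.08 dB


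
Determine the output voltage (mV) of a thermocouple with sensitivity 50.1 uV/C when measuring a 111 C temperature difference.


The thermocouple output V = sensitivity * dT.
V = 50.1 uV/C * 111 C
V = 5561.1 uV
V = 5.561 mV

5.561 mV


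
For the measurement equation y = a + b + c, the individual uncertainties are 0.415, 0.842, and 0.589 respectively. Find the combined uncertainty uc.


For a sum of independent quantities, uc = sqrt(u1^2 + u2^2 + u3^2).
uc = sqrt(0.415^2 + 0.842^2 + 0.589^2)
uc = sqrt(0.172225 + 0.708964 + 0.346921)
uc = 1.1082

1.1082


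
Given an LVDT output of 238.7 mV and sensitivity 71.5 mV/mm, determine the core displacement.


Displacement = Vout / sensitivity.
d = 238.7 / 71.5
d = 3.338 mm

3.338 mm


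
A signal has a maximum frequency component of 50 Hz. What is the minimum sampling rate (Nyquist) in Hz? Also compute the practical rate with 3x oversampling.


By Nyquist theorem, fs_min = 2 * fmax.
fs_min = 2 * 50 = 100 Hz
Practical rate = 3 * fs_min = 3 * 100 = 300 Hz

fs_min = 100 Hz, fs_practical = 300 Hz


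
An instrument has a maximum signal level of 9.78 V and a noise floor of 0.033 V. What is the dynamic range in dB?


Dynamic range = 20 * log10(Vmax / Vnoise).
DR = 20 * log10(9.78 / 0.033)
DR = 20 * log10(296.36)
DR = 49.44 dB

49.44 dB


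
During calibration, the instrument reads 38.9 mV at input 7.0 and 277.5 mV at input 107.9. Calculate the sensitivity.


Sensitivity = (y2 - y1) / (x2 - x1).
S = (277.5 - 38.9) / (107.9 - 7.0)
S = 238.6 / 100.9
S = 2.3647 mV/unit

2.3647 mV/unit


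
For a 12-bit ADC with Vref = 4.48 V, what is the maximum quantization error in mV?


The maximum quantization error is +/- LSB/2.
LSB = Vref / 2^n = 4.48 / 4096 = 0.00109375 V
Max error = LSB / 2 = 0.00109375 / 2 = 0.00054688 V
Max error = 0.5469 mV

0.5469 mV


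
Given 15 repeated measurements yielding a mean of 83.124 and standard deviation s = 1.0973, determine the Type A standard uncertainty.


The standard uncertainty for Type A evaluation is u = s / sqrt(n).
u = 1.0973 / sqrt(15)
u = 1.0973 / 3.873
u = 0.2833

0.2833


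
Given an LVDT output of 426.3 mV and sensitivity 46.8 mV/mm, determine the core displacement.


Displacement = Vout / sensitivity.
d = 426.3 / 46.8
d = 9.109 mm

9.109 mm


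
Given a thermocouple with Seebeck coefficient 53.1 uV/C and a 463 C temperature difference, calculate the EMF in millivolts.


The thermocouple output V = sensitivity * dT.
V = 53.1 uV/C * 463 C
V = 24585.3 uV
V = 24.585 mV

24.585 mV


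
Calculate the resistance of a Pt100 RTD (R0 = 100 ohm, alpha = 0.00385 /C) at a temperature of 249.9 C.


The RTD equation: Rt = R0 * (1 + alpha * T).
Rt = 100 * (1 + 0.00385 * 249.9)
Rt = 100 * (1 + 0.962115)
Rt = 100 * 1.962115
Rt = 196.212 ohm

196.212 ohm


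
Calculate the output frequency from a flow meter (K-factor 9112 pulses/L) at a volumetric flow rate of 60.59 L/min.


Frequency = K * Q / 60 (converting L/min to L/s).
f = 9112 * 60.59 / 60
f = 552096.08 / 60
f = 9201.6 Hz

9201.6 Hz


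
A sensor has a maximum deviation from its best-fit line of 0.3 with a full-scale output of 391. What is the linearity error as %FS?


Linearity error = (max deviation / full scale) * 100%.
Linearity = (0.3 / 391) * 100
Linearity = 0.077 %FS

0.077 %FS


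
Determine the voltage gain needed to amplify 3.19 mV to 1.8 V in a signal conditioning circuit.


Gain = Vout / Vin (converting to same units).
G = 1.8 V / 3.19 mV
G = 1800.0 mV / 3.19 mV
G = 564.26

564.26


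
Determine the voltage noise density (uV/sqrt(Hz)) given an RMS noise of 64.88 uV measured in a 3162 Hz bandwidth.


Noise spectral density = Vrms / sqrt(BW).
NSD = 64.88 / sqrt(3162)
NSD = 64.88 / 56.2317
NSD = 1.1538 uV/sqrt(Hz)

1.1538 uV/sqrt(Hz)


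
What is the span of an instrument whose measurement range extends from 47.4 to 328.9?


Span = upper range - lower range.
Span = 328.9 - (47.4)
Span = 281.5

281.5


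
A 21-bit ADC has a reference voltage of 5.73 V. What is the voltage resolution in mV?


The resolution (LSB) of an ADC is Vref / 2^n.
LSB = 5.73 / 2^21
LSB = 5.73 / 2097152
LSB = 2.73e-06 V = 0.00273228 mV

0.00273228 mV


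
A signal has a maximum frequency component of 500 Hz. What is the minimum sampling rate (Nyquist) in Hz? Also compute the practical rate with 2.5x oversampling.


By Nyquist theorem, fs_min = 2 * fmax.
fs_min = 2 * 500 = 1000 Hz
Practical rate = 2.5 * fs_min = 2.5 * 1000 = 2500 Hz

fs_min = 1000 Hz, fs_practical = 2500 Hz


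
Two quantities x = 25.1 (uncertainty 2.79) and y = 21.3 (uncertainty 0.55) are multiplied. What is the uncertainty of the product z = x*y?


For a product z = x*y, the relative uncertainty is:
uz/z = sqrt((ux/x)^2 + (uy/y)^2)
Relative uncertainties: ux/x = 2.79/25.1 = 0.111155
uy/y = 0.55/21.3 = 0.025822
z = 25.1 * 21.3 = 534.6
uz = 534.6 * sqrt(0.111155^2 + 0.025822^2) = 61.009

61.009


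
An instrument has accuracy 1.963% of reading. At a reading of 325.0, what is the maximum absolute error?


Absolute error = (accuracy% / 100) * reading.
Error = (1.963 / 100) * 325.0
Error = 0.01963 * 325.0
Error = 6.3798

6.3798


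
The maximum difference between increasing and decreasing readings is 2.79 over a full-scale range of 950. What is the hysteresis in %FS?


Hysteresis = (max difference / full scale) * 100%.
H = (2.79 / 950) * 100
H = 0.294 %FS

0.294 %FS


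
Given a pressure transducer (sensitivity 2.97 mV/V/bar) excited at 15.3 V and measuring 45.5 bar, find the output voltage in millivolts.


Output = sensitivity * Vex * P.
Vout = 2.97 * 15.3 * 45.5
Vout = 45.441 * 45.5
Vout = 2067.57 mV

2067.57 mV


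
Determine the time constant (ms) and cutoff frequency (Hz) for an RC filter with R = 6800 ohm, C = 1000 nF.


Time constant: tau = R * C.
tau = 6800 * 1.00e-06 = 0.0068 s
tau = 6.8 ms
Cutoff frequency: fc = 1 / (2*pi*R*C).
fc = 1 / (2*pi*0.0068) = 23.41 Hz

tau = 6.8 ms, fc = 23.41 Hz


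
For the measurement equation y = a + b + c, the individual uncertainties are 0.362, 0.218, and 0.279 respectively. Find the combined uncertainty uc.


For a sum of independent quantities, uc = sqrt(u1^2 + u2^2 + u3^2).
uc = sqrt(0.362^2 + 0.218^2 + 0.279^2)
uc = sqrt(0.131044 + 0.047524 + 0.077841)
uc = 0.5064

0.5064


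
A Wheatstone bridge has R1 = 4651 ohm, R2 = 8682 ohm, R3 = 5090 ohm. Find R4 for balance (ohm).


At balance: R1*R4 = R2*R3, so R4 = R2*R3/R1.
R4 = 8682 * 5090 / 4651
R4 = 44191380 / 4651
R4 = 9501.48 ohm

9501.48 ohm


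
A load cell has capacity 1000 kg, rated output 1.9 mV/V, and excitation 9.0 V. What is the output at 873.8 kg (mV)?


Vout = rated_output * Vex * (load / capacity).
Vout = 1.9 * 9.0 * (873.8 / 1000)
Vout = 1.9 * 9.0 * 0.8738
Vout = 14.942 mV

14.942 mV


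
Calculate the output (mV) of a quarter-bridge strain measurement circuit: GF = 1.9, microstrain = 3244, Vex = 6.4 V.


Quarter bridge output: Vout = (GF * epsilon * Vex) / 4.
Vout = (1.9 * 3244e-6 * 6.4) / 4
Vout = 0.03944704 / 4 V
Vout = 0.00986176 V = 9.8618 mV

9.8618 mV


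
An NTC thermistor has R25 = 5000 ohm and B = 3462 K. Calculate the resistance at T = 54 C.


NTC thermistor equation: Rt = R25 * exp(B * (1/T - 1/T25)).
T in Kelvin: 327.15 K, T25 = 298.15 K
1/T - 1/T25 = 1/327.15 - 1/298.15 = -0.00029731
B * (1/T - 1/T25) = 3462 * -0.00029731 = -1.0293
Rt = 5000 * exp(-1.0293) = 1786.3 ohm

1786.3 ohm


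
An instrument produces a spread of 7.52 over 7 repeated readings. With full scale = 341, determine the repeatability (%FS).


Repeatability = (spread / full scale) * 100%.
R = (7.52 / 341) * 100
R = 2.205 %FS

2.205 %FS


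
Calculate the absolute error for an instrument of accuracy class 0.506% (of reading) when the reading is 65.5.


Absolute error = (accuracy% / 100) * reading.
Error = (0.506 / 100) * 65.5
Error = 0.00506 * 65.5
Error = 0.3314

0.3314


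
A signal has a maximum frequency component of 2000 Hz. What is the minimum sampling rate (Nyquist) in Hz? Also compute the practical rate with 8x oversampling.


By Nyquist theorem, fs_min = 2 * fmax.
fs_min = 2 * 2000 = 4000 Hz
Practical rate = 8 * fs_min = 8 * 4000 = 32000 Hz

fs_min = 4000 Hz, fs_practical = 32000 Hz


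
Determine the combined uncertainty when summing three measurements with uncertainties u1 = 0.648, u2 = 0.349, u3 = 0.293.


For a sum of independent quantities, uc = sqrt(u1^2 + u2^2 + u3^2).
uc = sqrt(0.648^2 + 0.349^2 + 0.293^2)
uc = sqrt(0.419904 + 0.121801 + 0.085849)
uc = 0.7922

0.7922


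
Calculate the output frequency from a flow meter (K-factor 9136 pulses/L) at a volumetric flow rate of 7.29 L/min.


Frequency = K * Q / 60 (converting L/min to L/s).
f = 9136 * 7.29 / 60
f = 66601.44 / 60
f = 1110.02 Hz

1110.02 Hz


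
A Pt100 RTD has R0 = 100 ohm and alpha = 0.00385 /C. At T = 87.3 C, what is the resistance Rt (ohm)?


The RTD equation: Rt = R0 * (1 + alpha * T).
Rt = 100 * (1 + 0.00385 * 87.3)
Rt = 100 * (1 + 0.336105)
Rt = 100 * 1.336105
Rt = 133.611 ohm

133.611 ohm


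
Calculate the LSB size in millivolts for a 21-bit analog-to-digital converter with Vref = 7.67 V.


The resolution (LSB) of an ADC is Vref / 2^n.
LSB = 7.67 / 2^21
LSB = 7.67 / 2097152
LSB = 3.66e-06 V = 0.00365734 mV

0.00365734 mV


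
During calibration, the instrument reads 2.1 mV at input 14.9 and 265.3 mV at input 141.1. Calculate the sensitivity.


Sensitivity = (y2 - y1) / (x2 - x1).
S = (265.3 - 2.1) / (141.1 - 14.9)
S = 263.2 / 126.2
S = 2.0856 mV/unit

2.0856 mV/unit


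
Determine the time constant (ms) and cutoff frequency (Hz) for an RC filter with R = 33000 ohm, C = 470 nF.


Time constant: tau = R * C.
tau = 33000 * 4.70e-07 = 0.01551 s
tau = 15.51 ms
Cutoff frequency: fc = 1 / (2*pi*R*C).
fc = 1 / (2*pi*0.01551) = 10.26 Hz

tau = 15.51 ms, fc = 10.26 Hz


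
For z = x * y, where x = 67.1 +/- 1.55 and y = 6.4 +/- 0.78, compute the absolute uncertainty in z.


For a product z = x*y, the relative uncertainty is:
uz/z = sqrt((ux/x)^2 + (uy/y)^2)
Relative uncertainties: ux/x = 1.55/67.1 = 0.0231
uy/y = 0.78/6.4 = 0.121875
z = 67.1 * 6.4 = 429.4
uz = 429.4 * sqrt(0.0231^2 + 0.121875^2) = 53.27

53.27


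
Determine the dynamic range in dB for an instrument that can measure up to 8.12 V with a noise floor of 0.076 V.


Dynamic range = 20 * log10(Vmax / Vnoise).
DR = 20 * log10(8.12 / 0.076)
DR = 20 * log10(106.84)
DR = 40.57 dB

40.57 dB


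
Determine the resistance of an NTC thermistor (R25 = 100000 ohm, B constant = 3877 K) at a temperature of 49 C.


NTC thermistor equation: Rt = R25 * exp(B * (1/T - 1/T25)).
T in Kelvin: 322.15 K, T25 = 298.15 K
1/T - 1/T25 = 1/322.15 - 1/298.15 = -0.00024987
B * (1/T - 1/T25) = 3877 * -0.00024987 = -0.9688
Rt = 100000 * exp(-0.9688) = 37955.5 ohm

37955.5 ohm


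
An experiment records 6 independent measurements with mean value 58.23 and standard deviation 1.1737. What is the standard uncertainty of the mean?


The standard uncertainty for Type A evaluation is u = s / sqrt(n).
u = 1.1737 / sqrt(6)
u = 1.1737 / 2.4495
u = 0.4792

0.4792


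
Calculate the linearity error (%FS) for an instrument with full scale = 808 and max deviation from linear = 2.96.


Linearity error = (max deviation / full scale) * 100%.
Linearity = (2.96 / 808) * 100
Linearity = 0.366 %FS

0.366 %FS


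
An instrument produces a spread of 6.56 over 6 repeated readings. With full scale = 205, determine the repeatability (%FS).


Repeatability = (spread / full scale) * 100%.
R = (6.56 / 205) * 100
R = 3.2 %FS

3.2 %FS


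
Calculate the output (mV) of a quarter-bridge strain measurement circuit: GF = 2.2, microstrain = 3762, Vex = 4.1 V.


Quarter bridge output: Vout = (GF * epsilon * Vex) / 4.
Vout = (2.2 * 3762e-6 * 4.1) / 4
Vout = 0.03393324 / 4 V
Vout = 0.00848331 V = 8.4833 mV

8.4833 mV


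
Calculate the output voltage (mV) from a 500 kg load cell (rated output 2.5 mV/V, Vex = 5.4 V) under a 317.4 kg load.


Vout = rated_output * Vex * (load / capacity).
Vout = 2.5 * 5.4 * (317.4 / 500)
Vout = 2.5 * 5.4 * 0.6348
Vout = 8.57 mV

8.57 mV


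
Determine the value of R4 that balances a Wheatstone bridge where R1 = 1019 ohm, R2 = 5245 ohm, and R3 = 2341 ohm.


At balance: R1*R4 = R2*R3, so R4 = R2*R3/R1.
R4 = 5245 * 2341 / 1019
R4 = 12278545 / 1019
R4 = 12049.6 ohm

12049.6 ohm


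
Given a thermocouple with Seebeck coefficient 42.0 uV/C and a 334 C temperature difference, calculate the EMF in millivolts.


The thermocouple output V = sensitivity * dT.
V = 42.0 uV/C * 334 C
V = 14028.0 uV
V = 14.028 mV

14.028 mV


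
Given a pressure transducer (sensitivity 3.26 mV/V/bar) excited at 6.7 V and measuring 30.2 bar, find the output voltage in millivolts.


Output = sensitivity * Vex * P.
Vout = 3.26 * 6.7 * 30.2
Vout = 21.842 * 30.2
Vout = 659.63 mV

659.63 mV


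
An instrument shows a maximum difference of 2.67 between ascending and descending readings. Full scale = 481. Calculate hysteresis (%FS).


Hysteresis = (max difference / full scale) * 100%.
H = (2.67 / 481) * 100
H = 0.555 %FS

0.555 %FS


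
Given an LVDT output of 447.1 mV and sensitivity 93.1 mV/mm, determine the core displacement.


Displacement = Vout / sensitivity.
d = 447.1 / 93.1
d = 4.802 mm

4.802 mm


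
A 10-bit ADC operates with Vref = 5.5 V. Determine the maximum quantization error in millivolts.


The maximum quantization error is +/- LSB/2.
LSB = Vref / 2^n = 5.5 / 1024 = 0.00537109 V
Max error = LSB / 2 = 0.00537109 / 2 = 0.00268555 V
Max error = 2.6855 mV

2.6855 mV


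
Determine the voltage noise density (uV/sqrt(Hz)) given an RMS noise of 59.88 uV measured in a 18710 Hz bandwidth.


Noise spectral density = Vrms / sqrt(BW).
NSD = 59.88 / sqrt(18710)
NSD = 59.88 / 136.7845
NSD = 0.4378 uV/sqrt(Hz)

0.4378 uV/sqrt(Hz)


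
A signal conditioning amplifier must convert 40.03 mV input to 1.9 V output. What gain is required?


Gain = Vout / Vin (converting to same units).
G = 1.9 V / 40.03 mV
G = 1900.0 mV / 40.03 mV
G = 47.46

47.46


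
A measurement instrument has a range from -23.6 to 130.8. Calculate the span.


Span = upper range - lower range.
Span = 130.8 - (-23.6)
Span = 154.4

154.4


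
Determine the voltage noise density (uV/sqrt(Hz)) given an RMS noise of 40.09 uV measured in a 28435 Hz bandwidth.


Noise spectral density = Vrms / sqrt(BW).
NSD = 40.09 / sqrt(28435)
NSD = 40.09 / 168.6268
NSD = 0.2377 uV/sqrt(Hz)

0.2377 uV/sqrt(Hz)


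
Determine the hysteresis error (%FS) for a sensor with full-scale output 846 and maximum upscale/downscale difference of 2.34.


Hysteresis = (max difference / full scale) * 100%.
H = (2.34 / 846) * 100
H = 0.277 %FS

0.277 %FS


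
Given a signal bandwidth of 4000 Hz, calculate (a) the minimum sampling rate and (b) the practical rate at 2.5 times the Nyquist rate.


By Nyquist theorem, fs_min = 2 * fmax.
fs_min = 2 * 4000 = 8000 Hz
Practical rate = 2.5 * fs_min = 2.5 * 8000 = 20000 Hz

fs_min = 8000 Hz, fs_practical = 20000 Hz


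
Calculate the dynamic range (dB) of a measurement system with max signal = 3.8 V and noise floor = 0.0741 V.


Dynamic range = 20 * log10(Vmax / Vnoise).
DR = 20 * log10(3.8 / 0.0741)
DR = 20 * log10(51.28)
DR = 34.2 dB

34.2 dB


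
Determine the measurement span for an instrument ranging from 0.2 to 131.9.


Span = upper range - lower range.
Span = 131.9 - (0.2)
Span = 131.7

131.7


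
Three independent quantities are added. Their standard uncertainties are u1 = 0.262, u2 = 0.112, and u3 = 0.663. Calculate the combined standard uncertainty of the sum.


For a sum of independent quantities, uc = sqrt(u1^2 + u2^2 + u3^2).
uc = sqrt(0.262^2 + 0.112^2 + 0.663^2)
uc = sqrt(0.068644 + 0.012544 + 0.439569)
uc = 0.7216

0.7216


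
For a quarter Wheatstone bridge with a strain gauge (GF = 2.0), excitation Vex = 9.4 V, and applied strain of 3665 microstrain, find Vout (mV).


Quarter bridge output: Vout = (GF * epsilon * Vex) / 4.
Vout = (2.0 * 3665e-6 * 9.4) / 4
Vout = 0.068902 / 4 V
Vout = 0.0172255 V = 17.2255 mV

17.2255 mV


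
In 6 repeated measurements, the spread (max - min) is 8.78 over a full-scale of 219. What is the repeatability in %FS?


Repeatability = (spread / full scale) * 100%.
R = (8.78 / 219) * 100
R = 4.009 %FS

4.009 %FS


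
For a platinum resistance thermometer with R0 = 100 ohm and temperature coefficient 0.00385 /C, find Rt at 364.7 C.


The RTD equation: Rt = R0 * (1 + alpha * T).
Rt = 100 * (1 + 0.00385 * 364.7)
Rt = 100 * (1 + 1.404095)
Rt = 100 * 2.404095
Rt = 240.409 ohm

240.409 ohm


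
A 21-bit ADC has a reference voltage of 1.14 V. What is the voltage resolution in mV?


The resolution (LSB) of an ADC is Vref / 2^n.
LSB = 1.14 / 2^21
LSB = 1.14 / 2097152
LSB = 5.4e-07 V = 0.00054359 mV

0.00054359 mV


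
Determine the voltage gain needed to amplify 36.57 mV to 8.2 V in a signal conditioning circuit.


Gain = Vout / Vin (converting to same units).
G = 8.2 V / 36.57 mV
G = 8200.0 mV / 36.57 mV
G = 224.23

224.23


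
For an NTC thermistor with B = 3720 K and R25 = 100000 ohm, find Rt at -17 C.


NTC thermistor equation: Rt = R25 * exp(B * (1/T - 1/T25)).
T in Kelvin: 256.15 K, T25 = 298.15 K
1/T - 1/T25 = 1/256.15 - 1/298.15 = 0.00054995
B * (1/T - 1/T25) = 3720 * 0.00054995 = 2.0458
Rt = 100000 * exp(2.0458) = 773534.0 ohm

773534.0 ohm


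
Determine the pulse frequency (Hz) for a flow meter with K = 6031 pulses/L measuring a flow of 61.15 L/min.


Frequency = K * Q / 60 (converting L/min to L/s).
f = 6031 * 61.15 / 60
f = 368795.65 / 60
f = 6146.59 Hz

6146.59 Hz


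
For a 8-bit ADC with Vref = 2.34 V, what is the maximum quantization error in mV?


The maximum quantization error is +/- LSB/2.
LSB = Vref / 2^n = 2.34 / 256 = 0.00914062 V
Max error = LSB / 2 = 0.00914062 / 2 = 0.00457031 V
Max error = 4.5703 mV

4.5703 mV


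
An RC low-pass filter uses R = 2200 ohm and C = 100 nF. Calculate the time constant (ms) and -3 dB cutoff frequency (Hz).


Time constant: tau = R * C.
tau = 2200 * 1.00e-07 = 0.00022 s
tau = 0.22 ms
Cutoff frequency: fc = 1 / (2*pi*R*C).
fc = 1 / (2*pi*0.00022) = 723.43 Hz

tau = 0.22 ms, fc = 723.43 Hz


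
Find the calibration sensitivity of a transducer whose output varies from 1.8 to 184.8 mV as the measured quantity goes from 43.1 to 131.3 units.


Sensitivity = (y2 - y1) / (x2 - x1).
S = (184.8 - 1.8) / (131.3 - 43.1)
S = 183.0 / 88.2
S = 2.0748 mV/unit

2.0748 mV/unit


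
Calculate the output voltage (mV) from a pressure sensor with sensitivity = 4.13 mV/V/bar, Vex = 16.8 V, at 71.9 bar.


Output = sensitivity * Vex * P.
Vout = 4.13 * 16.8 * 71.9
Vout = 69.384 * 71.9
Vout = 4988.71 mV

4988.71 mV


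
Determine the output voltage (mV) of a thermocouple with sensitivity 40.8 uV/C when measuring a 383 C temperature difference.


The thermocouple output V = sensitivity * dT.
V = 40.8 uV/C * 383 C
V = 15626.4 uV
V = 15.626 mV

15.626 mV


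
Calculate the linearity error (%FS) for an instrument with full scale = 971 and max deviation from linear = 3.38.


Linearity error = (max deviation / full scale) * 100%.
Linearity = (3.38 / 971) * 100
Linearity = 0.348 %FS

0.348 %FS


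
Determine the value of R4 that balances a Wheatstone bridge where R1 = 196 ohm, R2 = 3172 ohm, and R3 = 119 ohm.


At balance: R1*R4 = R2*R3, so R4 = R2*R3/R1.
R4 = 3172 * 119 / 196
R4 = 377468 / 196
R4 = 1925.86 ohm

1925.86 ohm


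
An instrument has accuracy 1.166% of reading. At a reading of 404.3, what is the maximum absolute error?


Absolute error = (accuracy% / 100) * reading.
Error = (1.166 / 100) * 404.3
Error = 0.01166 * 404.3
Error = 4.7141

4.7141


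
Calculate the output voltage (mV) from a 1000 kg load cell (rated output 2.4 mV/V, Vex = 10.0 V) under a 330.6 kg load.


Vout = rated_output * Vex * (load / capacity).
Vout = 2.4 * 10.0 * (330.6 / 1000)
Vout = 2.4 * 10.0 * 0.3306
Vout = 7.934 mV

7.934 mV


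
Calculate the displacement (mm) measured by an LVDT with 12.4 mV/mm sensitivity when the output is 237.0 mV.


Displacement = Vout / sensitivity.
d = 237.0 / 12.4
d = 19.113 mm

19.113 mm


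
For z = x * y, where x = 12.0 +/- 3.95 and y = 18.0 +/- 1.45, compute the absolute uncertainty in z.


For a product z = x*y, the relative uncertainty is:
uz/z = sqrt((ux/x)^2 + (uy/y)^2)
Relative uncertainties: ux/x = 3.95/12.0 = 0.329167
uy/y = 1.45/18.0 = 0.080556
z = 12.0 * 18.0 = 216.0
uz = 216.0 * sqrt(0.329167^2 + 0.080556^2) = 73.198

73.198


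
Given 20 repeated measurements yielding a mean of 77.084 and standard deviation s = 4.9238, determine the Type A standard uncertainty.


The standard uncertainty for Type A evaluation is u = s / sqrt(n).
u = 4.9238 / sqrt(20)
u = 4.9238 / 4.4721
u = 1.101

1.101


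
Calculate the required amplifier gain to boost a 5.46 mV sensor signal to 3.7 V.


Gain = Vout / Vin (converting to same units).
G = 3.7 V / 5.46 mV
G = 3700.0 mV / 5.46 mV
G = 677.66

677.66


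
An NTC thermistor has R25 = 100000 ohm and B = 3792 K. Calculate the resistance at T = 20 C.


NTC thermistor equation: Rt = R25 * exp(B * (1/T - 1/T25)).
T in Kelvin: 293.15 K, T25 = 298.15 K
1/T - 1/T25 = 1/293.15 - 1/298.15 = 5.721e-05
B * (1/T - 1/T25) = 3792 * 5.721e-05 = 0.2169
Rt = 100000 * exp(0.2169) = 124225.3 ohm

124225.3 ohm


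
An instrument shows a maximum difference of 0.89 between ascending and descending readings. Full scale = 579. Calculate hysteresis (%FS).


Hysteresis = (max difference / full scale) * 100%.
H = (0.89 / 579) * 100
H = 0.154 %FS

0.154 %FS


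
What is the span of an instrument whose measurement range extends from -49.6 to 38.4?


Span = upper range - lower range.
Span = 38.4 - (-49.6)
Span = 88.0

88.0


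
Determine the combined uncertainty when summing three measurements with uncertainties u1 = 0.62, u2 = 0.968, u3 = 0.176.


For a sum of independent quantities, uc = sqrt(u1^2 + u2^2 + u3^2).
uc = sqrt(0.62^2 + 0.968^2 + 0.176^2)
uc = sqrt(0.3844 + 0.937024 + 0.030976)
uc = 1.1629

1.1629


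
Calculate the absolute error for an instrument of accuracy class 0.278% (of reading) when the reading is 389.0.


Absolute error = (accuracy% / 100) * reading.
Error = (0.278 / 100) * 389.0
Error = 0.00278 * 389.0
Error = 1.0814

1.0814


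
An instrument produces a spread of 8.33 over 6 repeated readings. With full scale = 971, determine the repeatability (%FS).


Repeatability = (spread / full scale) * 100%.
R = (8.33 / 971) * 100
R = 0.858 %FS

0.858 %FS


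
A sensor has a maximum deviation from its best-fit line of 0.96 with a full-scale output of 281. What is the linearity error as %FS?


Linearity error = (max deviation / full scale) * 100%.
Linearity = (0.96 / 281) * 100
Linearity = 0.342 %FS

0.342 %FS


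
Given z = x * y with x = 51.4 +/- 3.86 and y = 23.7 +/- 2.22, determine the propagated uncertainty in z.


For a product z = x*y, the relative uncertainty is:
uz/z = sqrt((ux/x)^2 + (uy/y)^2)
Relative uncertainties: ux/x = 3.86/51.4 = 0.075097
uy/y = 2.22/23.7 = 0.093671
z = 51.4 * 23.7 = 1218.2
uz = 1218.2 * sqrt(0.075097^2 + 0.093671^2) = 146.252

146.252


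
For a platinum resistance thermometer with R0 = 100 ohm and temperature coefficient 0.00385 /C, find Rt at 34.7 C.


The RTD equation: Rt = R0 * (1 + alpha * T).
Rt = 100 * (1 + 0.00385 * 34.7)
Rt = 100 * (1 + 0.133595)
Rt = 100 * 1.133595
Rt = 113.36 ohm

113.36 ohm


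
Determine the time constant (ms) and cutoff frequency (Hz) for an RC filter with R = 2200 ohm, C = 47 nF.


Time constant: tau = R * C.
tau = 2200 * 4.70e-08 = 0.0001034 s
tau = 0.1034 ms
Cutoff frequency: fc = 1 / (2*pi*R*C).
fc = 1 / (2*pi*0.0001034) = 1539.22 Hz

tau = 0.1034 ms, fc = 1539.22 Hz


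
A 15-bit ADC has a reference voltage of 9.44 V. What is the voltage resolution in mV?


The resolution (LSB) of an ADC is Vref / 2^n.
LSB = 9.44 / 2^15
LSB = 9.44 / 32768
LSB = 0.00028809 V = 0.28808594 mV

0.28808594 mV


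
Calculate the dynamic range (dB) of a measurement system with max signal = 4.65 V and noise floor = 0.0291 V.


Dynamic range = 20 * log10(Vmax / Vnoise).
DR = 20 * log10(4.65 / 0.0291)
DR = 20 * log10(159.79)
DR = 44.07 dB

44.07 dB


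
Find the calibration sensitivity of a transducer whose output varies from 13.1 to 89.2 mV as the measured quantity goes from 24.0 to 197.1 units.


Sensitivity = (y2 - y1) / (x2 - x1).
S = (89.2 - 13.1) / (197.1 - 24.0)
S = 76.1 / 173.1
S = 0.4396 mV/unit

0.4396 mV/unit


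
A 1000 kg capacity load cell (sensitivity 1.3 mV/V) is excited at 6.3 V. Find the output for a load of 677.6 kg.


Vout = rated_output * Vex * (load / capacity).
Vout = 1.3 * 6.3 * (677.6 / 1000)
Vout = 1.3 * 6.3 * 0.6776
Vout = 5.55 mV

5.55 mV


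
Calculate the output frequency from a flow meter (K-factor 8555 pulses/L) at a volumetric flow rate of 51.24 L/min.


Frequency = K * Q / 60 (converting L/min to L/s).
f = 8555 * 51.24 / 60
f = 438358.2 / 60
f = 7305.97 Hz

7305.97 Hz


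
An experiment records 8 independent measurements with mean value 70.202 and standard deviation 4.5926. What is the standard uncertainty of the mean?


The standard uncertainty for Type A evaluation is u = s / sqrt(n).
u = 4.5926 / sqrt(8)
u = 4.5926 / 2.8284
u = 1.6237

1.6237


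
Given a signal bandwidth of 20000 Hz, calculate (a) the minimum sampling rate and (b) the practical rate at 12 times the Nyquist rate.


By Nyquist theorem, fs_min = 2 * fmax.
fs_min = 2 * 20000 = 40000 Hz
Practical rate = 12 * fs_min = 12 * 40000 = 480000 Hz

fs_min = 40000 Hz, fs_practical = 480000 Hz


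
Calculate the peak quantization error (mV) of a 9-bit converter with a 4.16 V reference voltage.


The maximum quantization error is +/- LSB/2.
LSB = Vref / 2^n = 4.16 / 512 = 0.008125 V
Max error = LSB / 2 = 0.008125 / 2 = 0.0040625 V
Max error = 4.0625 mV

4.0625 mV


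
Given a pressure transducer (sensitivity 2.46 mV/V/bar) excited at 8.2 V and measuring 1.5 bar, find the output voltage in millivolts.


Output = sensitivity * Vex * P.
Vout = 2.46 * 8.2 * 1.5
Vout = 20.172 * 1.5
Vout = 30.26 mV

30.26 mV


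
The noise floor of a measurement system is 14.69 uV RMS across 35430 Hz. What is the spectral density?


Noise spectral density = Vrms / sqrt(BW).
NSD = 14.69 / sqrt(35430)
NSD = 14.69 / 188.2286
NSD = 0.078 uV/sqrt(Hz)

0.078 uV/sqrt(Hz)


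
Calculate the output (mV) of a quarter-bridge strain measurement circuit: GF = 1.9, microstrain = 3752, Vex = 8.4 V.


Quarter bridge output: Vout = (GF * epsilon * Vex) / 4.
Vout = (1.9 * 3752e-6 * 8.4) / 4
Vout = 0.05988192 / 4 V
Vout = 0.01497048 V = 14.9705 mV

14.9705 mV


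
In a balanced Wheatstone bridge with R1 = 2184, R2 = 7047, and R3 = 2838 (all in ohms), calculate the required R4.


At balance: R1*R4 = R2*R3, so R4 = R2*R3/R1.
R4 = 7047 * 2838 / 2184
R4 = 19999386 / 2184
R4 = 9157.23 ohm

9157.23 ohm


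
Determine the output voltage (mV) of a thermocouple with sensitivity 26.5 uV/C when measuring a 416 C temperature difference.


The thermocouple output V = sensitivity * dT.
V = 26.5 uV/C * 416 C
V = 11024.0 uV
V = 11.024 mV

11.024 mV


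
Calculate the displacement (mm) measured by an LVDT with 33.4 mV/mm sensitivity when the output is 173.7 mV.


Displacement = Vout / sensitivity.
d = 173.7 / 33.4
d = 5.201 mm

5.201 mm


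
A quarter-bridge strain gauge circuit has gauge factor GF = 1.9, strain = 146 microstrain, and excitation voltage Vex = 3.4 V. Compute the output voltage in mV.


Quarter bridge output: Vout = (GF * epsilon * Vex) / 4.
Vout = (1.9 * 146e-6 * 3.4) / 4
Vout = 0.00094316 / 4 V
Vout = 0.00023579 V = 0.2358 mV

0.2358 mV


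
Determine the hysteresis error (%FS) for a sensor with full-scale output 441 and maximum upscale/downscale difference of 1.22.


Hysteresis = (max difference / full scale) * 100%.
H = (1.22 / 441) * 100
H = 0.277 %FS

0.277 %FS


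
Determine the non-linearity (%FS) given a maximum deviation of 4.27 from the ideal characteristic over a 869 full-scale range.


Linearity error = (max deviation / full scale) * 100%.
Linearity = (4.27 / 869) * 100
Linearity = 0.491 %FS

0.491 %FS


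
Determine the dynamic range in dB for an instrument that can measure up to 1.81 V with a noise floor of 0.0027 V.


Dynamic range = 20 * log10(Vmax / Vnoise).
DR = 20 * log10(1.81 / 0.0027)
DR = 20 * log10(670.37)
DR = 56.53 dB

56.53 dB


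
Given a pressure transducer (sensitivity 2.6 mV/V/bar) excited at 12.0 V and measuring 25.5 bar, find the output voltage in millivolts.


Output = sensitivity * Vex * P.
Vout = 2.6 * 12.0 * 25.5
Vout = 31.2 * 25.5
Vout = 795.6 mV

795.6 mV


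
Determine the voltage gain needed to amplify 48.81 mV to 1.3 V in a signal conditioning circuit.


Gain = Vout / Vin (converting to same units).
G = 1.3 V / 48.81 mV
G = 1300.0 mV / 48.81 mV
G = 26.63

26.63


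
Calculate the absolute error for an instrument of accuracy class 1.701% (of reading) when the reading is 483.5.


Absolute error = (accuracy% / 100) * reading.
Error = (1.701 / 100) * 483.5
Error = 0.01701 * 483.5
Error = 8.2243

8.2243


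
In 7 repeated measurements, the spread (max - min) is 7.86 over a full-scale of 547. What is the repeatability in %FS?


Repeatability = (spread / full scale) * 100%.
R = (7.86 / 547) * 100
R = 1.437 %FS

1.437 %FS


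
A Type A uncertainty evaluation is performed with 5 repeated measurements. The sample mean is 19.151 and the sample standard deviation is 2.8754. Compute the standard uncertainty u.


The standard uncertainty for Type A evaluation is u = s / sqrt(n).
u = 2.8754 / sqrt(5)
u = 2.8754 / 2.2361
u = 1.2859

1.2859


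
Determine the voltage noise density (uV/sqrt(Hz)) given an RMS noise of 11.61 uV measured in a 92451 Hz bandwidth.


Noise spectral density = Vrms / sqrt(BW).
NSD = 11.61 / sqrt(92451)
NSD = 11.61 / 304.0576
NSD = 0.0382 uV/sqrt(Hz)

0.0382 uV/sqrt(Hz)


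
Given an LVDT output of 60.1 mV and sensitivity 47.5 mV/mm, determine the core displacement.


Displacement = Vout / sensitivity.
d = 60.1 / 47.5
d = 1.265 mm

1.265 mm


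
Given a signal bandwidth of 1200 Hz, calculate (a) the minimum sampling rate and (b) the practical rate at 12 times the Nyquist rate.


By Nyquist theorem, fs_min = 2 * fmax.
fs_min = 2 * 1200 = 2400 Hz
Practical rate = 12 * fs_min = 12 * 2400 = 28800 Hz

fs_min = 2400 Hz, fs_practical = 28800 Hz


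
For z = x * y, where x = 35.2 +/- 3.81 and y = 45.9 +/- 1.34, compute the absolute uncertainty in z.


For a product z = x*y, the relative uncertainty is:
uz/z = sqrt((ux/x)^2 + (uy/y)^2)
Relative uncertainties: ux/x = 3.81/35.2 = 0.108239
uy/y = 1.34/45.9 = 0.029194
z = 35.2 * 45.9 = 1615.7
uz = 1615.7 * sqrt(0.108239^2 + 0.029194^2) = 181.128

181.128


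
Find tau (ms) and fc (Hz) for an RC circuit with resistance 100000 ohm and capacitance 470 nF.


Time constant: tau = R * C.
tau = 100000 * 4.70e-07 = 0.047 s
tau = 47.0 ms
Cutoff frequency: fc = 1 / (2*pi*R*C).
fc = 1 / (2*pi*0.047) = 3.39 Hz

tau = 47.0 ms, fc = 3.39 Hz


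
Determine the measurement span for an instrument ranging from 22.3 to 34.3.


Span = upper range - lower range.
Span = 34.3 - (22.3)
Span = 12.0

12.0


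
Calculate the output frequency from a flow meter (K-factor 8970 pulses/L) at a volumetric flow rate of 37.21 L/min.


Frequency = K * Q / 60 (converting L/min to L/s).
f = 8970 * 37.21 / 60
f = 333773.7 / 60
f = 5562.9 Hz

5562.9 Hz


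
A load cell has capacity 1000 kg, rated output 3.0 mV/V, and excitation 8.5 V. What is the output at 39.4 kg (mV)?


Vout = rated_output * Vex * (load / capacity).
Vout = 3.0 * 8.5 * (39.4 / 1000)
Vout = 3.0 * 8.5 * 0.0394
Vout = 1.005 mV

1.005 mV


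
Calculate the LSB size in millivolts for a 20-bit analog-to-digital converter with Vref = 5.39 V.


The resolution (LSB) of an ADC is Vref / 2^n.
LSB = 5.39 / 2^20
LSB = 5.39 / 1048576
LSB = 5.14e-06 V = 0.0051403 mV

0.0051403 mV


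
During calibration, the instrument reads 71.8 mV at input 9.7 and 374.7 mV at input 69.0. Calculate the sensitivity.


Sensitivity = (y2 - y1) / (x2 - x1).
S = (374.7 - 71.8) / (69.0 - 9.7)
S = 302.9 / 59.3
S = 5.1079 mV/unit

5.1079 mV/unit


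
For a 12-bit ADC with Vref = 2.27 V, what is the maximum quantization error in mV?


The maximum quantization error is +/- LSB/2.
LSB = Vref / 2^n = 2.27 / 4096 = 0.0005542 V
Max error = LSB / 2 = 0.0005542 / 2 = 0.0002771 V
Max error = 0.2771 mV

0.2771 mV


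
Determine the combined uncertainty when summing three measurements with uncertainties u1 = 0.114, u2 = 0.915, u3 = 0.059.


For a sum of independent quantities, uc = sqrt(u1^2 + u2^2 + u3^2).
uc = sqrt(0.114^2 + 0.915^2 + 0.059^2)
uc = sqrt(0.012996 + 0.837225 + 0.003481)
uc = 0.924

0.924


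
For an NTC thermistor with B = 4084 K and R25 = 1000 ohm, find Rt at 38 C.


NTC thermistor equation: Rt = R25 * exp(B * (1/T - 1/T25)).
T in Kelvin: 311.15 K, T25 = 298.15 K
1/T - 1/T25 = 1/311.15 - 1/298.15 = -0.00014013
B * (1/T - 1/T25) = 4084 * -0.00014013 = -0.5723
Rt = 1000 * exp(-0.5723) = 564.2 ohm

564.2 ohm


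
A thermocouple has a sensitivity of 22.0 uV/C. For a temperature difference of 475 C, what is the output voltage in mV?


The thermocouple output V = sensitivity * dT.
V = 22.0 uV/C * 475 C
V = 10450.0 uV
V = 10.45 mV

10.45 mV


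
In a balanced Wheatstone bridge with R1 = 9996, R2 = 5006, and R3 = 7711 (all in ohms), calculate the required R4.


At balance: R1*R4 = R2*R3, so R4 = R2*R3/R1.
R4 = 5006 * 7711 / 9996
R4 = 38601266 / 9996
R4 = 3861.67 ohm

3861.67 ohm


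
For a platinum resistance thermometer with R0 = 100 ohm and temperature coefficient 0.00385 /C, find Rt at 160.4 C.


The RTD equation: Rt = R0 * (1 + alpha * T).
Rt = 100 * (1 + 0.00385 * 160.4)
Rt = 100 * (1 + 0.61754)
Rt = 100 * 1.61754
Rt = 161.754 ohm

161.754 ohm


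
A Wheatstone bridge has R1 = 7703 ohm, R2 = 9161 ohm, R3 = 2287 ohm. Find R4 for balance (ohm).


At balance: R1*R4 = R2*R3, so R4 = R2*R3/R1.
R4 = 9161 * 2287 / 7703
R4 = 20951207 / 7703
R4 = 2719.88 ohm

2719.88 ohm


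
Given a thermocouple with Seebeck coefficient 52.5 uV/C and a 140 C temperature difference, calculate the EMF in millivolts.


The thermocouple output V = sensitivity * dT.
V = 52.5 uV/C * 140 C
V = 7350.0 uV
V = 7.35 mV

7.35 mV


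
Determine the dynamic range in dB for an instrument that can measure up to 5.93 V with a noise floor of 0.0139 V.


Dynamic range = 20 * log10(Vmax / Vnoise).
DR = 20 * log10(5.93 / 0.0139)
DR = 20 * log10(426.62)
DR = 52.6 dB

52.6 dB
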